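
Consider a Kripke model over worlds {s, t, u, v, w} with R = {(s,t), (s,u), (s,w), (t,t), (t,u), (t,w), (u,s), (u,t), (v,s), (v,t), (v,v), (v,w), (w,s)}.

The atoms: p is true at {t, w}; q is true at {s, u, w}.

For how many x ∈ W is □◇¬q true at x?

2

s: successors {t, u, w}; ◇¬q there: t:T, u:T, w:F. ✗
t: successors {t, u, w}; ◇¬q there: t:T, u:T, w:F. ✗
u: successors {s, t}; ◇¬q there: s:T, t:T. ✓
v: successors {s, t, v, w}; ◇¬q there: s:T, t:T, v:T, w:F. ✗
w: successors {s}; ◇¬q there: s:T. ✓
Satisfying worlds: {u, w}.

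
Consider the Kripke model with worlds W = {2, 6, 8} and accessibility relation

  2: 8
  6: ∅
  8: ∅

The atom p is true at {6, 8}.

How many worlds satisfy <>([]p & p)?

1

2: successors {8}; []p & p there: 8:T. ✓
6: no successors, so <>([]p & p) fails. ✗
8: no successors, so <>([]p & p) fails. ✗
Satisfying worlds: {2}.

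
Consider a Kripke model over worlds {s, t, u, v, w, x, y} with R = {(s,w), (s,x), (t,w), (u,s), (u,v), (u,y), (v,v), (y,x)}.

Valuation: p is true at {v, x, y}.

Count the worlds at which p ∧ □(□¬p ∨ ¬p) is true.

2

s: p is F, □(□¬p ∨ ¬p) is T. ✗
t: p is F, □(□¬p ∨ ¬p) is T. ✗
u: p is F, □(□¬p ∨ ¬p) is F. ✗
v: p is T, □(□¬p ∨ ¬p) is F. ✗
w: p is F, □(□¬p ∨ ¬p) is T. ✗
x: p is T, □(□¬p ∨ ¬p) is T. ✓
y: p is T, □(□¬p ∨ ¬p) is T. ✓
Satisfying worlds: {x, y}.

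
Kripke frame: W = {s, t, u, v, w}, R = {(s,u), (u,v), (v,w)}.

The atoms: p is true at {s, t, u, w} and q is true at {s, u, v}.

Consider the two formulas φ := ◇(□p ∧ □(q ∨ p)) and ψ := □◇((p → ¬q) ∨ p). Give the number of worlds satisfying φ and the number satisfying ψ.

For ◇(□p ∧ □(q ∨ p)):
s: successors {u}; □p ∧ □(q ∨ p) there: u:F. ✗
t: no successors, so ◇(□p ∧ □(q ∨ p)) fails. ✗
u: successors {v}; □p ∧ □(q ∨ p) there: v:T. ✓
v: successors {w}; □p ∧ □(q ∨ p) there: w:T. ✓
w: no successors, so ◇(□p ∧ □(q ∨ p)) fails. ✗
— 2 worlds.
For □◇((p → ¬q) ∨ p):
s: successors {u}; ◇((p → ¬q) ∨ p) there: u:T. ✓
t: no successors, so □◇((p → ¬q) ∨ p) holds vacuously. ✓
u: successors {v}; ◇((p → ¬q) ∨ p) there: v:T. ✓
v: successors {w}; ◇((p → ¬q) ∨ p) there: w:F. ✗
w: no successors, so □◇((p → ¬q) ∨ p) holds vacuously. ✓
— 4 worlds.

2 and 4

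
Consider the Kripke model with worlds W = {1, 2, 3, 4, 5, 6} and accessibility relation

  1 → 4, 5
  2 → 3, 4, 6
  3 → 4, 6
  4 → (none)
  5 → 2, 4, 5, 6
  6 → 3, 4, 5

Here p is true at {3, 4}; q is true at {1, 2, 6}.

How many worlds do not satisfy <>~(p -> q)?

1

1: successors {4, 5}; ~(p -> q) there: 4:T, 5:F. ✓
2: successors {3, 4, 6}; ~(p -> q) there: 3:T, 4:T, 6:F. ✓
3: successors {4, 6}; ~(p -> q) there: 4:T, 6:F. ✓
4: no successors, so <>~(p -> q) fails. ✗
5: successors {2, 4, 5, 6}; ~(p -> q) there: 2:F, 4:T, 5:F, 6:F. ✓
6: successors {3, 4, 5}; ~(p -> q) there: 3:T, 4:T, 5:F. ✓
Satisfying worlds: {1, 2, 3, 5, 6}.
So <>~(p -> q) fails at the other 1 world.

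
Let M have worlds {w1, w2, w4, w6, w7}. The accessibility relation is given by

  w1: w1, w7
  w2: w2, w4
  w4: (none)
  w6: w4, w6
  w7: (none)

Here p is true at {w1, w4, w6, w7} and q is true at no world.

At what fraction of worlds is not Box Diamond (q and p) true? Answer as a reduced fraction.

3/5

w1: Box Diamond (q and p) is F. ✓
w2: Box Diamond (q and p) is F. ✓
w4: Box Diamond (q and p) is T. ✗
w6: Box Diamond (q and p) is F. ✓
w7: Box Diamond (q and p) is T. ✗
That's 3 of 5 worlds, so 3/5.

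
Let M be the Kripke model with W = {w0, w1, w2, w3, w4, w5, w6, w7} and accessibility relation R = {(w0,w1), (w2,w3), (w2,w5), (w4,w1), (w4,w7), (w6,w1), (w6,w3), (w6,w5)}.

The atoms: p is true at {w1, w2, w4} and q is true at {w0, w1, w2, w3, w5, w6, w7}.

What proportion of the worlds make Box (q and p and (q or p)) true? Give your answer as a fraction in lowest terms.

w0: successors {w1}; q and p and (q or p) there: w1:T. ✓
w1: no successors, so Box (q and p and (q or p)) holds vacuously. ✓
w2: successors {w3, w5}; q and p and (q or p) there: w3:F, w5:F. ✗
w3: no successors, so Box (q and p and (q or p)) holds vacuously. ✓
w4: successors {w1, w7}; q and p and (q or p) there: w1:T, w7:F. ✗
w5: no successors, so Box (q and p and (q or p)) holds vacuously. ✓
w6: successors {w1, w3, w5}; q and p and (q or p) there: w1:T, w3:F, w5:F. ✗
w7: no successors, so Box (q and p and (q or p)) holds vacuously. ✓
That's 5 of 8 worlds, so 5/8.

5/8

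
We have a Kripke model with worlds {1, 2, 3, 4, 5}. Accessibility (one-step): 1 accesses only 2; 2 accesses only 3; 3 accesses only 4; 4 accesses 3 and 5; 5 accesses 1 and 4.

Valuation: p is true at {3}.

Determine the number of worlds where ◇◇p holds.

3

1: successors {2}; ◇p there: 2:T. ✓
2: successors {3}; ◇p there: 3:F. ✗
3: successors {4}; ◇p there: 4:T. ✓
4: successors {3, 5}; ◇p there: 3:F, 5:F. ✗
5: successors {1, 4}; ◇p there: 1:F, 4:T. ✓
Satisfying worlds: {1, 3, 5}.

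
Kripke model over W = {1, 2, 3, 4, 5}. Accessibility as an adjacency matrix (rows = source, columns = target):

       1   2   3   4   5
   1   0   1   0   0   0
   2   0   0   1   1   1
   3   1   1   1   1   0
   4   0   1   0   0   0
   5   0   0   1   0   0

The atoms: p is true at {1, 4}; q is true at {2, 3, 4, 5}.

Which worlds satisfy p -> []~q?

1: p is T, []~q is F. ✗
2: p is F, []~q is F. ✓
3: p is F, []~q is F. ✓
4: p is T, []~q is F. ✗
5: p is F, []~q is F. ✓

{2, 3, 5}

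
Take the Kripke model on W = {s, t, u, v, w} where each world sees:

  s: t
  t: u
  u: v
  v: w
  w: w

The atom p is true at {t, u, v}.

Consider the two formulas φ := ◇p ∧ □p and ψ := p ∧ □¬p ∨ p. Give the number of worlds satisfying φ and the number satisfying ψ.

3 and 3

For ◇p ∧ □p:
s: ◇p is T, □p is T. ✓
t: ◇p is T, □p is T. ✓
u: ◇p is T, □p is T. ✓
v: ◇p is F, □p is F. ✗
w: ◇p is F, □p is F. ✗
— 3 worlds.
For p ∧ □¬p ∨ p:
s: p ∧ □¬p is F, p is F. ✗
t: p ∧ □¬p is F, p is T. ✓
u: p ∧ □¬p is F, p is T. ✓
v: p ∧ □¬p is T, p is T. ✓
w: p ∧ □¬p is F, p is F. ✗
— 3 worlds.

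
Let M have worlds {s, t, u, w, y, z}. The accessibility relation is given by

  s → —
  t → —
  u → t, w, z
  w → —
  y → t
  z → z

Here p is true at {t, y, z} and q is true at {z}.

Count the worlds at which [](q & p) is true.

s: no successors, so [](q & p) holds vacuously. ✓
t: no successors, so [](q & p) holds vacuously. ✓
u: successors {t, w, z}; q & p there: t:F, w:F, z:T. ✗
w: no successors, so [](q & p) holds vacuously. ✓
y: successors {t}; q & p there: t:F. ✗
z: successors {z}; q & p there: z:T. ✓
Satisfying worlds: {s, t, w, z}.

4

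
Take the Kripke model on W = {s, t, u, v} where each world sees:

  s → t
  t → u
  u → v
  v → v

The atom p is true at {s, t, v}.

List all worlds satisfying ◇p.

s: successors {t}; p there: t:T. ✓
t: successors {u}; p there: u:F. ✗
u: successors {v}; p there: v:T. ✓
v: successors {v}; p there: v:T. ✓

{s, u, v}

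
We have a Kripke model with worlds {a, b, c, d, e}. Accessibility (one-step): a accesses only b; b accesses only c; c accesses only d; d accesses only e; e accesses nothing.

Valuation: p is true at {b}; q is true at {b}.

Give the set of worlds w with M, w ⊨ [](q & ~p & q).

a: successors {b}; q & ~p & q there: b:F. ✗
b: successors {c}; q & ~p & q there: c:F. ✗
c: successors {d}; q & ~p & q there: d:F. ✗
d: successors {e}; q & ~p & q there: e:F. ✗
e: no successors, so [](q & ~p & q) holds vacuously. ✓

{e}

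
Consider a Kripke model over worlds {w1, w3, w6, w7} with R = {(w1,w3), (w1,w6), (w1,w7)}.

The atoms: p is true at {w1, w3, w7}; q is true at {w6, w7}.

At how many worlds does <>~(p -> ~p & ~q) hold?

1

w1: successors {w3, w6, w7}; ~(p -> ~p & ~q) there: w3:T, w6:F, w7:T. ✓
w3: no successors, so <>~(p -> ~p & ~q) fails. ✗
w6: no successors, so <>~(p -> ~p & ~q) fails. ✗
w7: no successors, so <>~(p -> ~p & ~q) fails. ✗
Satisfying worlds: {w1}.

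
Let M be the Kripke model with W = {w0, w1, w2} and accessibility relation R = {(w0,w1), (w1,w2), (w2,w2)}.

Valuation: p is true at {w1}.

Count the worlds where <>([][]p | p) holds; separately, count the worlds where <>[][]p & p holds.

1 and 0

For <>([][]p | p):
w0: successors {w1}; [][]p | p there: w1:T. ✓
w1: successors {w2}; [][]p | p there: w2:F. ✗
w2: successors {w2}; [][]p | p there: w2:F. ✗
— 1 world.
For <>[][]p & p:
w0: <>[][]p is F, p is F. ✗
w1: <>[][]p is F, p is T. ✗
w2: <>[][]p is F, p is F. ✗
— 0 worlds.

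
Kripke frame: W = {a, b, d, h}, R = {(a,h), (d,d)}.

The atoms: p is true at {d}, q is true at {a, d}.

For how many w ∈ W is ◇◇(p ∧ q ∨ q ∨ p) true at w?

1

a: successors {h}; ◇(p ∧ q ∨ q ∨ p) there: h:F. ✗
b: no successors, so ◇◇(p ∧ q ∨ q ∨ p) fails. ✗
d: successors {d}; ◇(p ∧ q ∨ q ∨ p) there: d:T. ✓
h: no successors, so ◇◇(p ∧ q ∨ q ∨ p) fails. ✗
Satisfying worlds: {d}.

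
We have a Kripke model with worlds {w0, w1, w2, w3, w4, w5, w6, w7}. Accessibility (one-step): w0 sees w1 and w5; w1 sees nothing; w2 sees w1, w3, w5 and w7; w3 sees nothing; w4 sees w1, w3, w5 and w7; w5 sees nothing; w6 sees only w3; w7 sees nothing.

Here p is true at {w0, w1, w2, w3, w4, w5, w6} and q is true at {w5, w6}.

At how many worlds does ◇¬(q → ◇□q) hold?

3

w0: successors {w1, w5}; ¬(q → ◇□q) there: w1:F, w5:T. ✓
w1: no successors, so ◇¬(q → ◇□q) fails. ✗
w2: successors {w1, w3, w5, w7}; ¬(q → ◇□q) there: w1:F, w3:F, w5:T, w7:F. ✓
w3: no successors, so ◇¬(q → ◇□q) fails. ✗
w4: successors {w1, w3, w5, w7}; ¬(q → ◇□q) there: w1:F, w3:F, w5:T, w7:F. ✓
w5: no successors, so ◇¬(q → ◇□q) fails. ✗
w6: successors {w3}; ¬(q → ◇□q) there: w3:F. ✗
w7: no successors, so ◇¬(q → ◇□q) fails. ✗
Satisfying worlds: {w0, w2, w4}.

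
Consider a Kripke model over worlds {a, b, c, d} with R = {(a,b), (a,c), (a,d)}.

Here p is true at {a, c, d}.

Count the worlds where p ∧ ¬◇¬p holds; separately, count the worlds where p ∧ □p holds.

2 and 2

For p ∧ ¬◇¬p:
a: p is T, ¬◇¬p is F. ✗
b: p is F, ¬◇¬p is T. ✗
c: p is T, ¬◇¬p is T. ✓
d: p is T, ¬◇¬p is T. ✓
— 2 worlds.
For p ∧ □p:
a: p is T, □p is F. ✗
b: p is F, □p is T. ✗
c: p is T, □p is T. ✓
d: p is T, □p is T. ✓
— 2 worlds.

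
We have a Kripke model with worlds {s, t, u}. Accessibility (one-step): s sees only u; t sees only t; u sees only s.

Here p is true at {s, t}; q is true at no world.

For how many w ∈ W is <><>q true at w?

0

s: successors {u}; <>q there: u:F. ✗
t: successors {t}; <>q there: t:F. ✗
u: successors {s}; <>q there: s:F. ✗
Satisfying worlds: ∅.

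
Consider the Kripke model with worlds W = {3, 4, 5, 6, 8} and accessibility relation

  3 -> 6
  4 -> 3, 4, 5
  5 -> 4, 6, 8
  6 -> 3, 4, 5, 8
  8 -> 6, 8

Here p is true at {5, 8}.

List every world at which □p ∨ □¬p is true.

{3}

3: □p is F, □¬p is T. ✓
4: □p is F, □¬p is F. ✗
5: □p is F, □¬p is F. ✗
6: □p is F, □¬p is F. ✗
8: □p is F, □¬p is F. ✗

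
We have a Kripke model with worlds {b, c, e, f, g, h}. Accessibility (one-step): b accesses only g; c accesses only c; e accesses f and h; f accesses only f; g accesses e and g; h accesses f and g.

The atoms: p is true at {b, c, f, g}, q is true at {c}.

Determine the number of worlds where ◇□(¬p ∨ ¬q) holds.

5

b: successors {g}; □(¬p ∨ ¬q) there: g:T. ✓
c: successors {c}; □(¬p ∨ ¬q) there: c:F. ✗
e: successors {f, h}; □(¬p ∨ ¬q) there: f:T, h:T. ✓
f: successors {f}; □(¬p ∨ ¬q) there: f:T. ✓
g: successors {e, g}; □(¬p ∨ ¬q) there: e:T, g:T. ✓
h: successors {f, g}; □(¬p ∨ ¬q) there: f:T, g:T. ✓
Satisfying worlds: {b, e, f, g, h}.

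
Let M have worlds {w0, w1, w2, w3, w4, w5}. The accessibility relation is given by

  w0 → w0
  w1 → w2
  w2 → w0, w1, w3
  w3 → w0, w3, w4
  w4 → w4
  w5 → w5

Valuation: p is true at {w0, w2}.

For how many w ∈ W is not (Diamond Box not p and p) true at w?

w0: Diamond Box not p and p is F. ✓
w1: Diamond Box not p and p is F. ✓
w2: Diamond Box not p and p is F. ✓
w3: Diamond Box not p and p is F. ✓
w4: Diamond Box not p and p is F. ✓
w5: Diamond Box not p and p is F. ✓
Satisfying worlds: {w0, w1, w2, w3, w4, w5}.

6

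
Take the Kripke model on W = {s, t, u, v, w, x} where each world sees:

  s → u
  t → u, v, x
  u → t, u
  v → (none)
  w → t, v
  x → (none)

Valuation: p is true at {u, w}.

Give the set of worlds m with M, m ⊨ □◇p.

s: successors {u}; ◇p there: u:T. ✓
t: successors {u, v, x}; ◇p there: u:T, v:F, x:F. ✗
u: successors {t, u}; ◇p there: t:T, u:T. ✓
v: no successors, so □◇p holds vacuously. ✓
w: successors {t, v}; ◇p there: t:T, v:F. ✗
x: no successors, so □◇p holds vacuously. ✓

{s, u, v, x}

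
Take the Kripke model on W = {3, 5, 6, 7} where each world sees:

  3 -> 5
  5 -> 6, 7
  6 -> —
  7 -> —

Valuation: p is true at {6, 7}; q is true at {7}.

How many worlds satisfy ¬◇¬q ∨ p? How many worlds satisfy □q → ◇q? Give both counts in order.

For ¬◇¬q ∨ p:
3: ¬◇¬q is F, p is F. ✗
5: ¬◇¬q is F, p is F. ✗
6: ¬◇¬q is T, p is T. ✓
7: ¬◇¬q is T, p is T. ✓
— 2 worlds.
For □q → ◇q:
3: □q is F, ◇q is F. ✓
5: □q is F, ◇q is T. ✓
6: □q is T, ◇q is F. ✗
7: □q is T, ◇q is F. ✗
— 2 worlds.

2 and 2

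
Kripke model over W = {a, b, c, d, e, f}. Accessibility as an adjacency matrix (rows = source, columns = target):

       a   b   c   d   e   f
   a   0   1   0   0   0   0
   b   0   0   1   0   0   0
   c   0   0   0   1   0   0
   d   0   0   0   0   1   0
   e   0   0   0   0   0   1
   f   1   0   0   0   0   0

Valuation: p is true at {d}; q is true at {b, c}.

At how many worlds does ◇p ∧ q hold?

1

a: ◇p is F, q is F. ✗
b: ◇p is F, q is T. ✗
c: ◇p is T, q is T. ✓
d: ◇p is F, q is F. ✗
e: ◇p is F, q is F. ✗
f: ◇p is F, q is F. ✗
Satisfying worlds: {c}.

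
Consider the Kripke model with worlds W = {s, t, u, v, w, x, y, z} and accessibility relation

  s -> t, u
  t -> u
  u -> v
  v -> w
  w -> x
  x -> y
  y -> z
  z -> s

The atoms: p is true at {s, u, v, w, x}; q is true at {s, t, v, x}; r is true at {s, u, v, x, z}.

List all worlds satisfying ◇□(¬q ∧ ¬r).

s: successors {t, u}; □(¬q ∧ ¬r) there: t:F, u:F. ✗
t: successors {u}; □(¬q ∧ ¬r) there: u:F. ✗
u: successors {v}; □(¬q ∧ ¬r) there: v:T. ✓
v: successors {w}; □(¬q ∧ ¬r) there: w:F. ✗
w: successors {x}; □(¬q ∧ ¬r) there: x:T. ✓
x: successors {y}; □(¬q ∧ ¬r) there: y:F. ✗
y: successors {z}; □(¬q ∧ ¬r) there: z:F. ✗
z: successors {s}; □(¬q ∧ ¬r) there: s:F. ✗

{u, w}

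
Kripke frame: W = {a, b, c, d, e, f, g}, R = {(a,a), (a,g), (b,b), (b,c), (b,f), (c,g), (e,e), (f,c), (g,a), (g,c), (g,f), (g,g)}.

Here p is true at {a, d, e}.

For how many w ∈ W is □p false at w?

a: successors {a, g}; p there: a:T, g:F. ✗
b: successors {b, c, f}; p there: b:F, c:F, f:F. ✗
c: successors {g}; p there: g:F. ✗
d: no successors, so □p holds vacuously. ✓
e: successors {e}; p there: e:T. ✓
f: successors {c}; p there: c:F. ✗
g: successors {a, c, f, g}; p there: a:T, c:F, f:F, g:F. ✗
Satisfying worlds: {d, e}.
So □p fails at the other 5 worlds.

5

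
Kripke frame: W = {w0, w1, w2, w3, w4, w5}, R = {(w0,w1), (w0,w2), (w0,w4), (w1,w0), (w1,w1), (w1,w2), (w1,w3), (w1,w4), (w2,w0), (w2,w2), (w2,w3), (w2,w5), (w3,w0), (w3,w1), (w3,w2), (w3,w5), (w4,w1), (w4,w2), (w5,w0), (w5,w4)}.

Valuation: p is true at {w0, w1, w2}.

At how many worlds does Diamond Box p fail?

3

w0: successors {w1, w2, w4}; Box p there: w1:F, w2:F, w4:T. ✓
w1: successors {w0, w1, w2, w3, w4}; Box p there: w0:F, w1:F, w2:F, w3:F, w4:T. ✓
w2: successors {w0, w2, w3, w5}; Box p there: w0:F, w2:F, w3:F, w5:F. ✗
w3: successors {w0, w1, w2, w5}; Box p there: w0:F, w1:F, w2:F, w5:F. ✗
w4: successors {w1, w2}; Box p there: w1:F, w2:F. ✗
w5: successors {w0, w4}; Box p there: w0:F, w4:T. ✓
Satisfying worlds: {w0, w1, w5}.
So Diamond Box p fails at the other 3 worlds.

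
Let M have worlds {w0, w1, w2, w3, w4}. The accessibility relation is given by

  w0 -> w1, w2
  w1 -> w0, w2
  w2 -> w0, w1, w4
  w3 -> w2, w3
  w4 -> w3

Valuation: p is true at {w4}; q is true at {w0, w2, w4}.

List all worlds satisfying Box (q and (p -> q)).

{w1}

w0: successors {w1, w2}; q and (p -> q) there: w1:F, w2:T. ✗
w1: successors {w0, w2}; q and (p -> q) there: w0:T, w2:T. ✓
w2: successors {w0, w1, w4}; q and (p -> q) there: w0:T, w1:F, w4:T. ✗
w3: successors {w2, w3}; q and (p -> q) there: w2:T, w3:F. ✗
w4: successors {w3}; q and (p -> q) there: w3:F. ✗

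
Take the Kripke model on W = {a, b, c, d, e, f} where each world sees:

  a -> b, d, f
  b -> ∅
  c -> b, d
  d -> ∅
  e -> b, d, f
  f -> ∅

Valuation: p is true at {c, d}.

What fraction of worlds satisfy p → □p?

5/6

a: p is F, □p is F. ✓
b: p is F, □p is T. ✓
c: p is T, □p is F. ✗
d: p is T, □p is T. ✓
e: p is F, □p is F. ✓
f: p is F, □p is T. ✓
That's 5 of 6 worlds, so 5/6.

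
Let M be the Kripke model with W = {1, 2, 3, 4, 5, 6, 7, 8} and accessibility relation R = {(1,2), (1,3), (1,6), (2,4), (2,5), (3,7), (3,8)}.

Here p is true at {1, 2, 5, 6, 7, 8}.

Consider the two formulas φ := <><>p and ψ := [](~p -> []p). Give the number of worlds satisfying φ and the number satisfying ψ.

For <><>p:
1: successors {2, 3, 6}; <>p there: 2:T, 3:T, 6:F. ✓
2: successors {4, 5}; <>p there: 4:F, 5:F. ✗
3: successors {7, 8}; <>p there: 7:F, 8:F. ✗
4: no successors, so <><>p fails. ✗
5: no successors, so <><>p fails. ✗
6: no successors, so <><>p fails. ✗
7: no successors, so <><>p fails. ✗
8: no successors, so <><>p fails. ✗
— 1 world.
For [](~p -> []p):
1: successors {2, 3, 6}; ~p -> []p there: 2:T, 3:T, 6:T. ✓
2: successors {4, 5}; ~p -> []p there: 4:T, 5:T. ✓
3: successors {7, 8}; ~p -> []p there: 7:T, 8:T. ✓
4: no successors, so [](~p -> []p) holds vacuously. ✓
5: no successors, so [](~p -> []p) holds vacuously. ✓
6: no successors, so [](~p -> []p) holds vacuously. ✓
7: no successors, so [](~p -> []p) holds vacuously. ✓
8: no successors, so [](~p -> []p) holds vacuously. ✓
— 8 worlds.

1 and 8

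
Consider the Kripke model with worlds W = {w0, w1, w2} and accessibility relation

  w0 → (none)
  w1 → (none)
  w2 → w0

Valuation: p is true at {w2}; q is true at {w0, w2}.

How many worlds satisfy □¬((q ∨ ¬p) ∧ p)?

w0: no successors, so □¬((q ∨ ¬p) ∧ p) holds vacuously. ✓
w1: no successors, so □¬((q ∨ ¬p) ∧ p) holds vacuously. ✓
w2: successors {w0}; ¬((q ∨ ¬p) ∧ p) there: w0:T. ✓
Satisfying worlds: {w0, w1, w2}.

3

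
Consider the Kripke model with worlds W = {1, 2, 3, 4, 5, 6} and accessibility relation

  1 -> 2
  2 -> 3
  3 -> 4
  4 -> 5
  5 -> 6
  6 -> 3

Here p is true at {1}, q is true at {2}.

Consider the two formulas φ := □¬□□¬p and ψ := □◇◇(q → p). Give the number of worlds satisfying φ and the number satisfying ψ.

For □¬□□¬p:
1: successors {2}; ¬□□¬p there: 2:F. ✗
2: successors {3}; ¬□□¬p there: 3:F. ✗
3: successors {4}; ¬□□¬p there: 4:F. ✗
4: successors {5}; ¬□□¬p there: 5:F. ✗
5: successors {6}; ¬□□¬p there: 6:F. ✗
6: successors {3}; ¬□□¬p there: 3:F. ✗
— 0 worlds.
For □◇◇(q → p):
1: successors {2}; ◇◇(q → p) there: 2:T. ✓
2: successors {3}; ◇◇(q → p) there: 3:T. ✓
3: successors {4}; ◇◇(q → p) there: 4:T. ✓
4: successors {5}; ◇◇(q → p) there: 5:T. ✓
5: successors {6}; ◇◇(q → p) there: 6:T. ✓
6: successors {3}; ◇◇(q → p) there: 3:T. ✓
— 6 worlds.

0 and 6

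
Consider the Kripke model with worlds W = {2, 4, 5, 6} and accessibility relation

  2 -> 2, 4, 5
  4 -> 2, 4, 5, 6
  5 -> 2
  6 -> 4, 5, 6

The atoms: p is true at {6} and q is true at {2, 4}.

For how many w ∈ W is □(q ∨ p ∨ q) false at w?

3

2: successors {2, 4, 5}; q ∨ p ∨ q there: 2:T, 4:T, 5:F. ✗
4: successors {2, 4, 5, 6}; q ∨ p ∨ q there: 2:T, 4:T, 5:F, 6:T. ✗
5: successors {2}; q ∨ p ∨ q there: 2:T. ✓
6: successors {4, 5, 6}; q ∨ p ∨ q there: 4:T, 5:F, 6:T. ✗
Satisfying worlds: {5}.
So □(q ∨ p ∨ q) fails at the other 3 worlds.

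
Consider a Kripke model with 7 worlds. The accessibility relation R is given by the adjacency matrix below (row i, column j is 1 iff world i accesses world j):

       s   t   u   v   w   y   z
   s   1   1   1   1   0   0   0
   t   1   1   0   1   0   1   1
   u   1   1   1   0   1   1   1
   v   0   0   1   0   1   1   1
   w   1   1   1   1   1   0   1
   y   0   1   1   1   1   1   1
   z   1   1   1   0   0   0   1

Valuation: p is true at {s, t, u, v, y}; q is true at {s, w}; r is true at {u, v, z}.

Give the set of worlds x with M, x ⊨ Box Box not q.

s: successors {s, t, u, v}; Box not q there: s:F, t:F, u:F, v:F. ✗
t: successors {s, t, v, y, z}; Box not q there: s:F, t:F, v:F, y:F, z:F. ✗
u: successors {s, t, u, w, y, z}; Box not q there: s:F, t:F, u:F, w:F, y:F, z:F. ✗
v: successors {u, w, y, z}; Box not q there: u:F, w:F, y:F, z:F. ✗
w: successors {s, t, u, v, w, z}; Box not q there: s:F, t:F, u:F, v:F, w:F, z:F. ✗
y: successors {t, u, v, w, y, z}; Box not q there: t:F, u:F, v:F, w:F, y:F, z:F. ✗
z: successors {s, t, u, z}; Box not q there: s:F, t:F, u:F, z:F. ✗

∅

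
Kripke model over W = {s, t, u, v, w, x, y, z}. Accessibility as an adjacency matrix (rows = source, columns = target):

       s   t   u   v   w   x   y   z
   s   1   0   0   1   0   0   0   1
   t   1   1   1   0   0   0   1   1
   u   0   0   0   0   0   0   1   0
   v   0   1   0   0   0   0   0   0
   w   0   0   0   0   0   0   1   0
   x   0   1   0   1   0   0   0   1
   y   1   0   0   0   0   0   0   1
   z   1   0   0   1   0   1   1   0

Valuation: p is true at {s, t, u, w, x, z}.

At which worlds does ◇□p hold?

s: successors {s, v, z}; □p there: s:F, v:T, z:F. ✓
t: successors {s, t, u, y, z}; □p there: s:F, t:F, u:F, y:T, z:F. ✓
u: successors {y}; □p there: y:T. ✓
v: successors {t}; □p there: t:F. ✗
w: successors {y}; □p there: y:T. ✓
x: successors {t, v, z}; □p there: t:F, v:T, z:F. ✓
y: successors {s, z}; □p there: s:F, z:F. ✗
z: successors {s, v, x, y}; □p there: s:F, v:T, x:F, y:T. ✓

{s, t, u, w, x, z}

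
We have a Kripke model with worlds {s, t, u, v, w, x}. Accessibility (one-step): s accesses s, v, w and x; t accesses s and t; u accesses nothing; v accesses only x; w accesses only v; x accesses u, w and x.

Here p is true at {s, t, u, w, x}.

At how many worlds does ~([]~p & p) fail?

s: []~p & p is F. ✓
t: []~p & p is F. ✓
u: []~p & p is T. ✗
v: []~p & p is F. ✓
w: []~p & p is T. ✗
x: []~p & p is F. ✓
Satisfying worlds: {s, t, v, x}.
So ~([]~p & p) fails at the other 2 worlds.

2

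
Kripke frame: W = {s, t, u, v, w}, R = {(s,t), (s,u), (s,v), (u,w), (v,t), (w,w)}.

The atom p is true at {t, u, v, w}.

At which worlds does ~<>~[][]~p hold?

{t, v}

s: <>~[][]~p is T. ✗
t: <>~[][]~p is F. ✓
u: <>~[][]~p is T. ✗
v: <>~[][]~p is F. ✓
w: <>~[][]~p is T. ✗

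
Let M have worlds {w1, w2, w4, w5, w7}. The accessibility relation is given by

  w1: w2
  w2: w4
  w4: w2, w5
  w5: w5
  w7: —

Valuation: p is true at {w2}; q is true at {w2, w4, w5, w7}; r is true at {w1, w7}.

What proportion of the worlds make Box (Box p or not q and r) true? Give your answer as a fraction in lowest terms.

w1: successors {w2}; Box p or not q and r there: w2:F. ✗
w2: successors {w4}; Box p or not q and r there: w4:F. ✗
w4: successors {w2, w5}; Box p or not q and r there: w2:F, w5:F. ✗
w5: successors {w5}; Box p or not q and r there: w5:F. ✗
w7: no successors, so Box (Box p or not q and r) holds vacuously. ✓
That's 1 of 5 worlds, so 1/5.

1/5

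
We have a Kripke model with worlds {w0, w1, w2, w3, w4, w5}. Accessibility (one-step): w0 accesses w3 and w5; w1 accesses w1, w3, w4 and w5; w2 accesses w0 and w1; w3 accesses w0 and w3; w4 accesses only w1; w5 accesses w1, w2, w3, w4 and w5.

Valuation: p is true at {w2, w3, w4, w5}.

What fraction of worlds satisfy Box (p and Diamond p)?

1/6

w0: successors {w3, w5}; p and Diamond p there: w3:T, w5:T. ✓
w1: successors {w1, w3, w4, w5}; p and Diamond p there: w1:F, w3:T, w4:F, w5:T. ✗
w2: successors {w0, w1}; p and Diamond p there: w0:F, w1:F. ✗
w3: successors {w0, w3}; p and Diamond p there: w0:F, w3:T. ✗
w4: successors {w1}; p and Diamond p there: w1:F. ✗
w5: successors {w1, w2, w3, w4, w5}; p and Diamond p there: w1:F, w2:F, w3:T, w4:F, w5:T. ✗
That's 1 of 6 worlds, so 1/6.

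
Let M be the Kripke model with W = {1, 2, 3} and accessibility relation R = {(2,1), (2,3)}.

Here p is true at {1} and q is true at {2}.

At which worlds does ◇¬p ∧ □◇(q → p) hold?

∅

1: ◇¬p is F, □◇(q → p) is T. ✗
2: ◇¬p is T, □◇(q → p) is F. ✗
3: ◇¬p is F, □◇(q → p) is T. ✗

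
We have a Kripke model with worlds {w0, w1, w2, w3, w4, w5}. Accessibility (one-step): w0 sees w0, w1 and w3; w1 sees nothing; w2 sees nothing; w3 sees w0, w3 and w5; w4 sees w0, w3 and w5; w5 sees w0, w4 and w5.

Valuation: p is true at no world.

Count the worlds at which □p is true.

2

w0: successors {w0, w1, w3}; p there: w0:F, w1:F, w3:F. ✗
w1: no successors, so □p holds vacuously. ✓
w2: no successors, so □p holds vacuously. ✓
w3: successors {w0, w3, w5}; p there: w0:F, w3:F, w5:F. ✗
w4: successors {w0, w3, w5}; p there: w0:F, w3:F, w5:F. ✗
w5: successors {w0, w4, w5}; p there: w0:F, w4:F, w5:F. ✗
Satisfying worlds: {w1, w2}.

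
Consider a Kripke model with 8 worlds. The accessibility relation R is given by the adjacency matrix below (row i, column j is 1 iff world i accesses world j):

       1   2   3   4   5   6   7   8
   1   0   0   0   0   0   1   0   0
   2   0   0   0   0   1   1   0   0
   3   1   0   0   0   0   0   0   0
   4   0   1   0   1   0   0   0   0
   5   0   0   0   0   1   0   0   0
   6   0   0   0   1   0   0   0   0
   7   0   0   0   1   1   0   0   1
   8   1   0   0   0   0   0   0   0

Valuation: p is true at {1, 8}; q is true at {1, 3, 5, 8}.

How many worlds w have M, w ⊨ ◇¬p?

1: successors {6}; ¬p there: 6:T. ✓
2: successors {5, 6}; ¬p there: 5:T, 6:T. ✓
3: successors {1}; ¬p there: 1:F. ✗
4: successors {2, 4}; ¬p there: 2:T, 4:T. ✓
5: successors {5}; ¬p there: 5:T. ✓
6: successors {4}; ¬p there: 4:T. ✓
7: successors {4, 5, 8}; ¬p there: 4:T, 5:T, 8:F. ✓
8: successors {1}; ¬p there: 1:F. ✗
Satisfying worlds: {1, 2, 4, 5, 6, 7}.

6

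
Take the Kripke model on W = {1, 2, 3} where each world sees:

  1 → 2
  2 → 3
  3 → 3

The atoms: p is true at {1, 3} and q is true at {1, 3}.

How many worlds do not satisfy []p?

1

1: successors {2}; p there: 2:F. ✗
2: successors {3}; p there: 3:T. ✓
3: successors {3}; p there: 3:T. ✓
Satisfying worlds: {2, 3}.
So []p fails at the other 1 world.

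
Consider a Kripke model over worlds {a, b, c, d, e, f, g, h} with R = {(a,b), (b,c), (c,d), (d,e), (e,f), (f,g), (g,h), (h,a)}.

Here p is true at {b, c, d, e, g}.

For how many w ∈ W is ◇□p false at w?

3

a: successors {b}; □p there: b:T. ✓
b: successors {c}; □p there: c:T. ✓
c: successors {d}; □p there: d:T. ✓
d: successors {e}; □p there: e:F. ✗
e: successors {f}; □p there: f:T. ✓
f: successors {g}; □p there: g:F. ✗
g: successors {h}; □p there: h:F. ✗
h: successors {a}; □p there: a:T. ✓
Satisfying worlds: {a, b, c, e, h}.
So ◇□p fails at the other 3 worlds.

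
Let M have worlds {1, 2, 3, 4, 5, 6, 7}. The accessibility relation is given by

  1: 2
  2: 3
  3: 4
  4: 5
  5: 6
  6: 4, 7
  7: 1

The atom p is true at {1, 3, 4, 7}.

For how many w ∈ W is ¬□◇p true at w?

1: □◇p is T. ✗
2: □◇p is T. ✗
3: □◇p is F. ✓
4: □◇p is F. ✓
5: □◇p is T. ✗
6: □◇p is F. ✓
7: □◇p is F. ✓
Satisfying worlds: {3, 4, 6, 7}.

4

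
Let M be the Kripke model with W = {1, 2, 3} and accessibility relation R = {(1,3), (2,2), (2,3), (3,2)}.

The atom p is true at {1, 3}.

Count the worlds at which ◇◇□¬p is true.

2

1: successors {3}; ◇□¬p there: 3:F. ✗
2: successors {2, 3}; ◇□¬p there: 2:T, 3:F. ✓
3: successors {2}; ◇□¬p there: 2:T. ✓
Satisfying worlds: {2, 3}.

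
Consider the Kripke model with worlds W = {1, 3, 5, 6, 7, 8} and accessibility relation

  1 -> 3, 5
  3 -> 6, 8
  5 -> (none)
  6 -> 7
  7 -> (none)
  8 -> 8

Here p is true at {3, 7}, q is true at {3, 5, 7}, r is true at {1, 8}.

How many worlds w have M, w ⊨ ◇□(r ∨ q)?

1: successors {3, 5}; □(r ∨ q) there: 3:F, 5:T. ✓
3: successors {6, 8}; □(r ∨ q) there: 6:T, 8:T. ✓
5: no successors, so ◇□(r ∨ q) fails. ✗
6: successors {7}; □(r ∨ q) there: 7:T. ✓
7: no successors, so ◇□(r ∨ q) fails. ✗
8: successors {8}; □(r ∨ q) there: 8:T. ✓
Satisfying worlds: {1, 3, 6, 8}.

4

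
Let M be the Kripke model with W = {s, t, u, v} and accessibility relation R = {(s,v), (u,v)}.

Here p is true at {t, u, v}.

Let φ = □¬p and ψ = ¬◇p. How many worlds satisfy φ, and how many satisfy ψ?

2 and 2

For □¬p:
s: successors {v}; ¬p there: v:F. ✗
t: no successors, so □¬p holds vacuously. ✓
u: successors {v}; ¬p there: v:F. ✗
v: no successors, so □¬p holds vacuously. ✓
— 2 worlds.
For ¬◇p:
s: ◇p is T. ✗
t: ◇p is F. ✓
u: ◇p is T. ✗
v: ◇p is F. ✓
— 2 worlds.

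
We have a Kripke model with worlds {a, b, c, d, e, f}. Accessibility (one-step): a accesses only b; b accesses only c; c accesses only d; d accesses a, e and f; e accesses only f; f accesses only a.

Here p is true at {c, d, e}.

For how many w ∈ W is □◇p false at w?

3

a: successors {b}; ◇p there: b:T. ✓
b: successors {c}; ◇p there: c:T. ✓
c: successors {d}; ◇p there: d:T. ✓
d: successors {a, e, f}; ◇p there: a:F, e:F, f:F. ✗
e: successors {f}; ◇p there: f:F. ✗
f: successors {a}; ◇p there: a:F. ✗
Satisfying worlds: {a, b, c}.
So □◇p fails at the other 3 worlds.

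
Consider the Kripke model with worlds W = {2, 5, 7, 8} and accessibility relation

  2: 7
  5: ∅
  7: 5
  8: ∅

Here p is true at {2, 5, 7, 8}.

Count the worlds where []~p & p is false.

2: []~p is F, p is T. ✗
5: []~p is T, p is T. ✓
7: []~p is F, p is T. ✗
8: []~p is T, p is T. ✓
Satisfying worlds: {5, 8}.
So []~p & p fails at the other 2 worlds.

2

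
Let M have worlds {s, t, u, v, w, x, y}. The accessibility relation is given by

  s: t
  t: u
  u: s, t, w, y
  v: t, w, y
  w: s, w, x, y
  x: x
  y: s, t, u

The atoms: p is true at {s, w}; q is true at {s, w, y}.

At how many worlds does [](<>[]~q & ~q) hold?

2

s: successors {t}; <>[]~q & ~q there: t:F. ✗
t: successors {u}; <>[]~q & ~q there: u:T. ✓
u: successors {s, t, w, y}; <>[]~q & ~q there: s:F, t:F, w:F, y:F. ✗
v: successors {t, w, y}; <>[]~q & ~q there: t:F, w:F, y:F. ✗
w: successors {s, w, x, y}; <>[]~q & ~q there: s:F, w:F, x:T, y:F. ✗
x: successors {x}; <>[]~q & ~q there: x:T. ✓
y: successors {s, t, u}; <>[]~q & ~q there: s:F, t:F, u:T. ✗
Satisfying worlds: {t, x}.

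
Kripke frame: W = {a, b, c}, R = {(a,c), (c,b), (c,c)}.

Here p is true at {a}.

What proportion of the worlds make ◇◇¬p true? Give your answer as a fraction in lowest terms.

2/3

a: successors {c}; ◇¬p there: c:T. ✓
b: no successors, so ◇◇¬p fails. ✗
c: successors {b, c}; ◇¬p there: b:F, c:T. ✓
That's 2 of 3 worlds, so 2/3.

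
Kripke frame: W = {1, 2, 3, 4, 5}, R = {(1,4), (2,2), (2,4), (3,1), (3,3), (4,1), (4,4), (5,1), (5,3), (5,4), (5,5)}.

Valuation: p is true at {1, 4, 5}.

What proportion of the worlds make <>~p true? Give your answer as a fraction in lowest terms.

3/5

1: successors {4}; ~p there: 4:F. ✗
2: successors {2, 4}; ~p there: 2:T, 4:F. ✓
3: successors {1, 3}; ~p there: 1:F, 3:T. ✓
4: successors {1, 4}; ~p there: 1:F, 4:F. ✗
5: successors {1, 3, 4, 5}; ~p there: 1:F, 3:T, 4:F, 5:F. ✓
That's 3 of 5 worlds, so 3/5.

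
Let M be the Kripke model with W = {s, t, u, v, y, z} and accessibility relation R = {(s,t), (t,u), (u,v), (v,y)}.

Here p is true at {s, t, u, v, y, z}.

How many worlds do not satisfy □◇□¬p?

3

s: successors {t}; ◇□¬p there: t:F. ✗
t: successors {u}; ◇□¬p there: u:F. ✗
u: successors {v}; ◇□¬p there: v:T. ✓
v: successors {y}; ◇□¬p there: y:F. ✗
y: no successors, so □◇□¬p holds vacuously. ✓
z: no successors, so □◇□¬p holds vacuously. ✓
Satisfying worlds: {u, y, z}.
So □◇□¬p fails at the other 3 worlds.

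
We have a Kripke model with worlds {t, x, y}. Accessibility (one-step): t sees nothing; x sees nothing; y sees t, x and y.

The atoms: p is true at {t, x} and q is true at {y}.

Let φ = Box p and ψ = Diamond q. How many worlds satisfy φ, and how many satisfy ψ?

2 and 1

For Box p:
t: no successors, so Box p holds vacuously. ✓
x: no successors, so Box p holds vacuously. ✓
y: successors {t, x, y}; p there: t:T, x:T, y:F. ✗
— 2 worlds.
For Diamond q:
t: no successors, so Diamond q fails. ✗
x: no successors, so Diamond q fails. ✗
y: successors {t, x, y}; q there: t:F, x:F, y:T. ✓
— 1 world.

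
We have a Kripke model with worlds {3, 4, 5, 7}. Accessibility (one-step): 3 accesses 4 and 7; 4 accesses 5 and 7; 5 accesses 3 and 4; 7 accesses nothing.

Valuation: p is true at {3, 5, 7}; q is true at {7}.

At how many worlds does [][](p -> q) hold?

1

3: successors {4, 7}; [](p -> q) there: 4:F, 7:T. ✗
4: successors {5, 7}; [](p -> q) there: 5:F, 7:T. ✗
5: successors {3, 4}; [](p -> q) there: 3:T, 4:F. ✗
7: no successors, so [][](p -> q) holds vacuously. ✓
Satisfying worlds: {7}.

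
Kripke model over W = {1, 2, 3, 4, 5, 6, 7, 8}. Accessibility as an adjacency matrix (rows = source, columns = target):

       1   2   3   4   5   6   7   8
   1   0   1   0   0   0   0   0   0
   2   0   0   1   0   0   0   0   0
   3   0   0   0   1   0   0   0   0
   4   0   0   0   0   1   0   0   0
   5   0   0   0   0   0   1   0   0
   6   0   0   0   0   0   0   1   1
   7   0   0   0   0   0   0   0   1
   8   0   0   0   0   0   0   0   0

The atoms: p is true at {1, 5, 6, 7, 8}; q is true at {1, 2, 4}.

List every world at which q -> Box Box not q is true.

1: q is T, Box Box not q is T. ✓
2: q is T, Box Box not q is F. ✗
3: q is F, Box Box not q is T. ✓
4: q is T, Box Box not q is T. ✓
5: q is F, Box Box not q is T. ✓
6: q is F, Box Box not q is T. ✓
7: q is F, Box Box not q is T. ✓
8: q is F, Box Box not q is T. ✓

{1, 3, 4, 5, 6, 7, 8}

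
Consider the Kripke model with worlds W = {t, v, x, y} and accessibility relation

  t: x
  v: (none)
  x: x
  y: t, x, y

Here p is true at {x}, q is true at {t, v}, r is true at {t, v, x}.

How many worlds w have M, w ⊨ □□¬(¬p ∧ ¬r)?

t: successors {x}; □¬(¬p ∧ ¬r) there: x:T. ✓
v: no successors, so □□¬(¬p ∧ ¬r) holds vacuously. ✓
x: successors {x}; □¬(¬p ∧ ¬r) there: x:T. ✓
y: successors {t, x, y}; □¬(¬p ∧ ¬r) there: t:T, x:T, y:F. ✗
Satisfying worlds: {t, v, x}.

3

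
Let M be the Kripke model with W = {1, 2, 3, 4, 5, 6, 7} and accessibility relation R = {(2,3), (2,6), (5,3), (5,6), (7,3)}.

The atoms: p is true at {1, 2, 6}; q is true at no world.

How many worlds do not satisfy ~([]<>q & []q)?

4

1: []<>q & []q is T. ✗
2: []<>q & []q is F. ✓
3: []<>q & []q is T. ✗
4: []<>q & []q is T. ✗
5: []<>q & []q is F. ✓
6: []<>q & []q is T. ✗
7: []<>q & []q is F. ✓
Satisfying worlds: {2, 5, 7}.
So ~([]<>q & []q) fails at the other 4 worlds.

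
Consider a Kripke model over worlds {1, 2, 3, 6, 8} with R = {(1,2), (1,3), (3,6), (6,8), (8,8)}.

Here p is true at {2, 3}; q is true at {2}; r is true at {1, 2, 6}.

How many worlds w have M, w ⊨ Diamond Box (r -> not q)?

4

1: successors {2, 3}; Box (r -> not q) there: 2:T, 3:T. ✓
2: no successors, so Diamond Box (r -> not q) fails. ✗
3: successors {6}; Box (r -> not q) there: 6:T. ✓
6: successors {8}; Box (r -> not q) there: 8:T. ✓
8: successors {8}; Box (r -> not q) there: 8:T. ✓
Satisfying worlds: {1, 3, 6, 8}.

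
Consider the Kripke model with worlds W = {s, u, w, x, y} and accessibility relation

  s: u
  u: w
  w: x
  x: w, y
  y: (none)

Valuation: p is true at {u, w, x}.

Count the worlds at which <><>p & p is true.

s: <><>p is T, p is F. ✗
u: <><>p is T, p is T. ✓
w: <><>p is T, p is T. ✓
x: <><>p is T, p is T. ✓
y: <><>p is F, p is F. ✗
Satisfying worlds: {u, w, x}.

3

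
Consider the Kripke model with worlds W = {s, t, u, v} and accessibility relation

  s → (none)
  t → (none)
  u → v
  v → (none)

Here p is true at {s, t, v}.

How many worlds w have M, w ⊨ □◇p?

s: no successors, so □◇p holds vacuously. ✓
t: no successors, so □◇p holds vacuously. ✓
u: successors {v}; ◇p there: v:F. ✗
v: no successors, so □◇p holds vacuously. ✓
Satisfying worlds: {s, t, v}.

3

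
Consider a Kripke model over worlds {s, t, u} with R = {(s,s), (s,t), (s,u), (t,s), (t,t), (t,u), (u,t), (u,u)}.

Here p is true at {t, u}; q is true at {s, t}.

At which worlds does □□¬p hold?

s: successors {s, t, u}; □¬p there: s:F, t:F, u:F. ✗
t: successors {s, t, u}; □¬p there: s:F, t:F, u:F. ✗
u: successors {t, u}; □¬p there: t:F, u:F. ✗

∅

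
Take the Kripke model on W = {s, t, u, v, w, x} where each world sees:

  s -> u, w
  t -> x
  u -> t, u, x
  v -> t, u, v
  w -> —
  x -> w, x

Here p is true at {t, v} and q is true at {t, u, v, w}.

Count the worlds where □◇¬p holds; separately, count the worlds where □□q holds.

For □◇¬p:
s: successors {u, w}; ◇¬p there: u:T, w:F. ✗
t: successors {x}; ◇¬p there: x:T. ✓
u: successors {t, u, x}; ◇¬p there: t:T, u:T, x:T. ✓
v: successors {t, u, v}; ◇¬p there: t:T, u:T, v:T. ✓
w: no successors, so □◇¬p holds vacuously. ✓
x: successors {w, x}; ◇¬p there: w:F, x:T. ✗
— 4 worlds.
For □□q:
s: successors {u, w}; □q there: u:F, w:T. ✗
t: successors {x}; □q there: x:F. ✗
u: successors {t, u, x}; □q there: t:F, u:F, x:F. ✗
v: successors {t, u, v}; □q there: t:F, u:F, v:T. ✗
w: no successors, so □□q holds vacuously. ✓
x: successors {w, x}; □q there: w:T, x:F. ✗
— 1 world.

4 and 1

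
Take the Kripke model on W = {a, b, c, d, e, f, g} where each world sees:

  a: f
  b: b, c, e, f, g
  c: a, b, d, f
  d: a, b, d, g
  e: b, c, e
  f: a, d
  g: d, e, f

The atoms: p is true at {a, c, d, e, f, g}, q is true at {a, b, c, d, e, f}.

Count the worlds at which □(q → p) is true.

3

a: successors {f}; q → p there: f:T. ✓
b: successors {b, c, e, f, g}; q → p there: b:F, c:T, e:T, f:T, g:T. ✗
c: successors {a, b, d, f}; q → p there: a:T, b:F, d:T, f:T. ✗
d: successors {a, b, d, g}; q → p there: a:T, b:F, d:T, g:T. ✗
e: successors {b, c, e}; q → p there: b:F, c:T, e:T. ✗
f: successors {a, d}; q → p there: a:T, d:T. ✓
g: successors {d, e, f}; q → p there: d:T, e:T, f:T. ✓
Satisfying worlds: {a, f, g}.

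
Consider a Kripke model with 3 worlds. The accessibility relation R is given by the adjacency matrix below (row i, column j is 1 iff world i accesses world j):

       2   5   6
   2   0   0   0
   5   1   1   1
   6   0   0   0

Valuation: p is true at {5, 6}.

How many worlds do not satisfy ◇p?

2

2: no successors, so ◇p fails. ✗
5: successors {2, 5, 6}; p there: 2:F, 5:T, 6:T. ✓
6: no successors, so ◇p fails. ✗
Satisfying worlds: {5}.
So ◇p fails at the other 2 worlds.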